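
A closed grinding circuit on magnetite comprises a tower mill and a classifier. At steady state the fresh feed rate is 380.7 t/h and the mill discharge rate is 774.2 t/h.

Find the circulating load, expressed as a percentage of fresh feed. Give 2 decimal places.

CL = 103.36 %

M = F + R at steady state, so:
R = M − F = 774.2 − 380.7 = 393.5 t/h
CL = 100·R/F = 100·393.5/380.7 = 103.36 %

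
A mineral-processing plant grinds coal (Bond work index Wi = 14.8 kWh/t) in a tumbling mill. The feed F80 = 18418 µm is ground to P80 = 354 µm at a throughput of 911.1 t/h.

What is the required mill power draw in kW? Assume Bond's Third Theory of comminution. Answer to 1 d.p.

P = 6173.2 kW

Bond:  W = 10 Wi (1/√P − 1/√F)
W = 10·14.8·(1/√354 − 1/√18418) = 10·14.8·(0.045781) = 6.7756 kWh/t
Power = W × throughput = 6.7756 kWh/t × 911.1 t/h = 6173.2 kW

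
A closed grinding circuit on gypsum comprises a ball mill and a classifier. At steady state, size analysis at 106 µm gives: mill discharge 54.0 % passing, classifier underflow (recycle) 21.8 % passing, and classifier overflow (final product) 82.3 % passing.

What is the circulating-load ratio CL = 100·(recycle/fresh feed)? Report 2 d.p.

Balance %-passing 106 µm (r = R/F):
r = (o − d)/(d − u)
r = (82.3 − 54.0)/(54.0 − 21.8) = 28.3/32.2 = 0.8789
CL = 100·r = 87.89 %

CL = 87.89 %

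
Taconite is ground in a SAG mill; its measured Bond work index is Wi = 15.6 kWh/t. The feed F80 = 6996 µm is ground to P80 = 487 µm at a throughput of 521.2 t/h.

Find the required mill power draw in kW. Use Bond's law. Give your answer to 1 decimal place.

Bond:  W = 10 Wi (1/√P − 1/√F)
W = 10·15.6·(1/√487 − 1/√6996) = 10·15.6·(0.033359) = 5.2039 kWh/t
P = W·T = 5.2039·521.2 = 2712.3 kW

P = 2712.3 kW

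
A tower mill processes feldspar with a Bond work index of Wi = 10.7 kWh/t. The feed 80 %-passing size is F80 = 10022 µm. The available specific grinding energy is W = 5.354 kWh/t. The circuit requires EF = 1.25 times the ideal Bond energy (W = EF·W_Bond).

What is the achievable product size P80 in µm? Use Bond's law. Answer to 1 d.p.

P80 = 399.7 µm

W = 10 Wi / √P80 − 10 Wi / √F80
W_Bond = W / EF = 5.354 / 1.25 = 4.2832 kWh/t
P80^-0.5 = F80^-0.5 + W_Bond/(10 Wi)
  = 4.2832/(10·10.7) + 1/√10022 = 0.040030 + 0.009989 = 0.050019
P80 = (1/0.050019)² = 19.9924² = 399.70 µm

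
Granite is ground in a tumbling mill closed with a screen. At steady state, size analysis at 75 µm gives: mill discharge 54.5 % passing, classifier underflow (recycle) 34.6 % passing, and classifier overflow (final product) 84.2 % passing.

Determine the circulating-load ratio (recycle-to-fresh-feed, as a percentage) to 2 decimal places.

Classifier node, passing 75 µm:
(1+r)d = ru + o → r = (o−d)/(d−u)
r = (84.2 − 54.5)/(54.5 − 34.6) = 29.7/19.9 = 1.4925
CL = 100·r = 149.25 %

CL = 149.25 %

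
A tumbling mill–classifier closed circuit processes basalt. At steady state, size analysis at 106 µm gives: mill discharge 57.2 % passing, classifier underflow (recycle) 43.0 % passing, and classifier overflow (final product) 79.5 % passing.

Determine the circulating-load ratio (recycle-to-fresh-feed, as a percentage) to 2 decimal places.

CL = 157.04 %

Let r = R/F. Size balance at 106 µm:
(1+r)d = ru + o → r = (o−d)/(d−u)
r = (79.5 − 57.2)/(57.2 − 43.0) = 22.3/14.2 = 1.5704
CL = 100·r = 157.04 %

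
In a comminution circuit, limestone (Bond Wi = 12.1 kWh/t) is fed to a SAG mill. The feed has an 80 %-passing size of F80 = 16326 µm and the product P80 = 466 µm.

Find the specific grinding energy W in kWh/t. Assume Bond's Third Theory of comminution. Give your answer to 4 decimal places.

W = 4.6582 kWh/t

W = 10 Wi (P80^-0.5 − F80^-0.5)
1/√466 = 0.046324;  1/√16326 = 0.007826
W = 10·12.1·(0.046324 − 0.007826) = 4.6582 kWh/t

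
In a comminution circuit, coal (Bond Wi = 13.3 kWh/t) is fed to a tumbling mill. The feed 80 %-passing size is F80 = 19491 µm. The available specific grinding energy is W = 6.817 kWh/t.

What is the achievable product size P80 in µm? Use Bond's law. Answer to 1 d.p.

P80 = 293.0 µm

W = 10 Wi (1/√P80 − 1/√F80)  [Bond]
1/√P80 = 1/√F80 + W/(10·Wi)
  = 6.8170/(10·13.3) + 1/√19491 = 0.051256 + 0.007163 = 0.058418
P80 = (1/0.058418)² = 17.1179² = 293.02 µm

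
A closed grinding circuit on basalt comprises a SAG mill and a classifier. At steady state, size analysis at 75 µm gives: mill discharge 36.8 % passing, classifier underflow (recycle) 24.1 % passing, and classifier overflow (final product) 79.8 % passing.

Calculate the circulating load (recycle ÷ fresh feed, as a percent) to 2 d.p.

CL = 338.58 %

Two-product formula at 75 µm:
(1+r)d = ru + o → r = (o−d)/(d−u)
r = (79.8 − 36.8)/(36.8 − 24.1) = 43.0/12.7 = 3.3858
CL = 100·r = 338.58 %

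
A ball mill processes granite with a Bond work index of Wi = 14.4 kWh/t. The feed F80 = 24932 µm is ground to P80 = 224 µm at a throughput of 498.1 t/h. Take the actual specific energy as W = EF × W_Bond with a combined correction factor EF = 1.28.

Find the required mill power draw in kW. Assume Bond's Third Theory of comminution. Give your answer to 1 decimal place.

P = 5552.9 kW

W_Bond = 10·Wi·(1/√P₈₀ − 1/√F₈₀)
W = 10·14.4·(1/√224 − 1/√24932) = 10·14.4·(0.060482) = 8.7094 kWh/t
Apply correction: 8.7094 × 1.28 = 11.1481 kWh/t
Power = W × throughput = 11.1481 kWh/t × 498.1 t/h = 5552.9 kW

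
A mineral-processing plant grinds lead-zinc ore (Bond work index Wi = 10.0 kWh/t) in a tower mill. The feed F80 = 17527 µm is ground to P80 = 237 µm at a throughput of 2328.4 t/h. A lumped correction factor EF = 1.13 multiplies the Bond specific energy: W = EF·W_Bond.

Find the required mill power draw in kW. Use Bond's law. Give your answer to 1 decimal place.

Bond: W = 10·Wi·(1/√P80 − 1/√F80)
W = 10·10.0·(1/√237 − 1/√17527) = 10·10.0·(0.057404) = 5.7404 kWh/t
W_actual = 1.13 × 5.7404 = 6.4866 kWh/t
Power = W × throughput = 6.4866 kWh/t × 2328.4 t/h = 15103.4 kW

P = 15103.4 kW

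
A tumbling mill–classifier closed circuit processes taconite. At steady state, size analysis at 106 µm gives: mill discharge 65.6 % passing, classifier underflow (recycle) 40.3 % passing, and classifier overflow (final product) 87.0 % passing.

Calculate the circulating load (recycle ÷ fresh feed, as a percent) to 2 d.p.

Let r = R/F. Size balance at 106 µm:
r = (o − d)/(d − u)
r = (87.0 − 65.6)/(65.6 − 40.3) = 21.4/25.3 = 0.8458
CL = 100·r = 84.58 %

CL = 84.58 %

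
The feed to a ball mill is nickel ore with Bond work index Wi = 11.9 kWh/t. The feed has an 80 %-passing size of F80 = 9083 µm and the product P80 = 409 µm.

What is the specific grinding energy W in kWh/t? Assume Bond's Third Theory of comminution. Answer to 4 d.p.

Bond:  W = 10 Wi (1/√P − 1/√F)
1/√409 = 0.049447;  1/√9083 = 0.010493
W = 10·11.9·(0.049447 − 0.010493) = 4.6355 kWh/t

W = 4.6355 kWh/t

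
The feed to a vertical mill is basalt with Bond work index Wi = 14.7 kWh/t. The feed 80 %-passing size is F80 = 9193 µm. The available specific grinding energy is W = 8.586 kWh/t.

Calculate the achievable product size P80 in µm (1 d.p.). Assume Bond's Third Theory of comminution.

P80 = 211.0 µm

W = 10 Wi (P80^-0.5 − F80^-0.5)
1/√P80 = 1/√F80 + W/(10·Wi)
  = 8.5860/(10·14.7) + 1/√9193 = 0.058408 + 0.010430 = 0.068838
P80 = (1/0.068838)² = 14.5269² = 211.03 µm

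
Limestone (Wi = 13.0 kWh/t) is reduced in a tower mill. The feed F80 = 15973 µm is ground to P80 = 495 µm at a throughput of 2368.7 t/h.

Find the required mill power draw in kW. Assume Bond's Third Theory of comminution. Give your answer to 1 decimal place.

P = 11404.0 kW

W = 10·Wi·[P80^(−½) − F80^(−½)]
W = 10·13.0·(1/√495 − 1/√15973) = 10·13.0·(0.037034) = 4.8145 kWh/t
P_mill = W·ṁ = 4.8145·2368.7 = 11404.0 kW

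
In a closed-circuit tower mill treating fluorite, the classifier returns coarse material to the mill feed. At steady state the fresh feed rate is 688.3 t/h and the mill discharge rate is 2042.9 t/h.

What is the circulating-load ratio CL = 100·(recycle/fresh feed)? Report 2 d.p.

CL = 196.80 %

Mill node: discharge = fresh + recycle.
R = M − F = 2042.9 − 688.3 = 1354.6 t/h
CL = 100·R/F = 100·1354.6/688.3 = 196.80 %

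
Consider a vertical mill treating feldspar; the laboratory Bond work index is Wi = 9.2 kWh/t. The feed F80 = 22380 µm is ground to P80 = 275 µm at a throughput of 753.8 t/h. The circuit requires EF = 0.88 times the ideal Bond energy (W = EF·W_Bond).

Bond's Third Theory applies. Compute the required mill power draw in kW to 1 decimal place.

P = 3272.2 kW

W_Bond = 10·Wi·(1/√P₈₀ − 1/√F₈₀)
W = 10·9.2·(1/√275 − 1/√22380) = 10·9.2·(0.053618) = 4.9328 kWh/t
Apply correction: 4.9328 × 0.88 = 4.3409 kWh/t
Power = W × throughput = 4.3409 kWh/t × 753.8 t/h = 3272.2 kW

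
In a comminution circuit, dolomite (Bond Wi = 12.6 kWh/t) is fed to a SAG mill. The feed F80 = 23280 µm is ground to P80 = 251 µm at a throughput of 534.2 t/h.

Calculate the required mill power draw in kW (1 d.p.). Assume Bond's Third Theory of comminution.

P = 3807.4 kW

W = 10 Wi (P80^-0.5 − F80^-0.5)
W = 10·12.6·(1/√251 − 1/√23280) = 10·12.6·(0.056565) = 7.1272 kWh/t
P_mill = W·ṁ = 7.1272·534.2 = 3807.4 kW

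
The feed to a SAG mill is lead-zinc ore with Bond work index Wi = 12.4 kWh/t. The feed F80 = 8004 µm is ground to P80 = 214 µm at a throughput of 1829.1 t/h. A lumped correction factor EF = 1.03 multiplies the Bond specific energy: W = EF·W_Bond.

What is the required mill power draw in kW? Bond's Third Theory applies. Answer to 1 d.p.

W_Bond = 10·Wi·(1/√P₈₀ − 1/√F₈₀)
W = 10·12.4·(1/√214 − 1/√8004) = 10·12.4·(0.057181) = 7.0904 kWh/t
Corrected W = EF·W_Bond = 1.03·7.0904 = 7.3032 kWh/t
P_mill = W·ṁ = 7.3032·1829.1 = 13358.2 kW

P = 13358.2 kW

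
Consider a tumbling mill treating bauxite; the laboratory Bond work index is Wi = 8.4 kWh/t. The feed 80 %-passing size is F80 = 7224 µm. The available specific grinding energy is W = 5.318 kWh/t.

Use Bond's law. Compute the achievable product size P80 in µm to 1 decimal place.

P80 = 177.4 µm

W = 10·Wi·(P80^(-½) − F80^(-½))
⇒ 1/√P80 = W/(10 Wi) + 1/√F80
  = 5.3180/(10·8.4) + 1/√7224 = 0.063310 + 0.011766 = 0.075075
P80 = (1/0.075075)² = 13.3200² = 177.42 µm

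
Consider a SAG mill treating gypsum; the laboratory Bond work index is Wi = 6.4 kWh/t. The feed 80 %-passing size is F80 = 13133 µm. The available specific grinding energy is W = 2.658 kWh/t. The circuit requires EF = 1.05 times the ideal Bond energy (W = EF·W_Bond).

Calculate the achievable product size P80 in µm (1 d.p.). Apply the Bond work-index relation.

W = 10 Wi / √P80 − 10 Wi / √F80
W_Bond = W / EF = 2.658 / 1.05 = 2.5314 kWh/t
P80^(−½) = W_Bond/(10 Wi) + F80^(−½)
  = 2.5314/(10·6.4) + 1/√13133 = 0.039554 + 0.008726 = 0.048280
P80 = (1/0.048280)² = 20.7127² = 429.01 µm

P80 = 429.0 µm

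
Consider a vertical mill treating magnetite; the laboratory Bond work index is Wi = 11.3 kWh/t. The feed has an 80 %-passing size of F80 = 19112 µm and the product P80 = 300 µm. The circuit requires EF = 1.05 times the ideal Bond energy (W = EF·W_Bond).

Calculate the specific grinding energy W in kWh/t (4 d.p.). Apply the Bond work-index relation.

W = 10 Wi (P80^-0.5 − F80^-0.5)
1/√300 = 0.057735;  1/√19112 = 0.007233
W = 10·11.3·(0.057735 − 0.007233) = 5.7067 kWh/t
Apply correction: 5.7067 × 1.05 = 5.9920 kWh/t

W = 5.9920 kWh/t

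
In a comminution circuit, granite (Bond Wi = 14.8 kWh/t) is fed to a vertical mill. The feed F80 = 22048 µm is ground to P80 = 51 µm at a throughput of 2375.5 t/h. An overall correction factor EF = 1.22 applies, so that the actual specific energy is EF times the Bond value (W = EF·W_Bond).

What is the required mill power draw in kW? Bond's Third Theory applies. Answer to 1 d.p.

W = 10·Wi·(P80^(-½) − F80^(-½))
W = 10·14.8·(1/√51 − 1/√22048) = 10·14.8·(0.133293) = 19.7274 kWh/t
W_actual = 1.22 × 19.7274 = 24.0674 kWh/t
P = W·T = 24.0674·2375.5 = 57172.2 kW

P = 57172.2 kW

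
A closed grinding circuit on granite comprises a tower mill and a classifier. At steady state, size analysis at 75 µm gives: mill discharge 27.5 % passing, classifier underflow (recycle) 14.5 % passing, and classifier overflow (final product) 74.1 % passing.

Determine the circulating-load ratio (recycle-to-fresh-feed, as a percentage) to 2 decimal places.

Two-product formula at 75 µm:
r = (o − d)/(d − u)
r = (74.1 − 27.5)/(27.5 − 14.5) = 46.6/13.0 = 3.5846
CL = 100·r = 358.46 %

CL = 358.46 %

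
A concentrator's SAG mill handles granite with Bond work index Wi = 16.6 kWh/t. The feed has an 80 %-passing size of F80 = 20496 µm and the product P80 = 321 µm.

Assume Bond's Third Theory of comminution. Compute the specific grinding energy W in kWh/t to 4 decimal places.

W = 10·Wi·[P80^(−½) − F80^(−½)]
1/√321 = 0.055815;  1/√20496 = 0.006985
W = 10·16.6·(0.055815 − 0.006985) = 8.1057 kWh/t

W = 8.1057 kWh/t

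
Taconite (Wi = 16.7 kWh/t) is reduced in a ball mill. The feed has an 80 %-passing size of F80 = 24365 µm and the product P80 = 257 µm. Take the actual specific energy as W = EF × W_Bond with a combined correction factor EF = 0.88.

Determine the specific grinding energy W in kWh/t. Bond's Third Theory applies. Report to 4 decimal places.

W = 8.2256 kWh/t

W_Bond = 10·Wi·(1/√P₈₀ − 1/√F₈₀)
1/√257 = 0.062378;  1/√24365 = 0.006406
W = 10·16.7·(0.062378 − 0.006406) = 9.3473 kWh/t
Apply correction: 9.3473 × 0.88 = 8.2256 kWh/t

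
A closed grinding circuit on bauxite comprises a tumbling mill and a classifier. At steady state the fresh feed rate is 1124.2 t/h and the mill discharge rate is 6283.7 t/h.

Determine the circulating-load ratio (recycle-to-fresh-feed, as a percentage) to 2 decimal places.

CL = 458.95 %

Mill node: discharge = fresh + recycle.
R = M − F = 6283.7 − 1124.2 = 5159.5 t/h
CL = 100·R/F = 100·5159.5/1124.2 = 458.95 %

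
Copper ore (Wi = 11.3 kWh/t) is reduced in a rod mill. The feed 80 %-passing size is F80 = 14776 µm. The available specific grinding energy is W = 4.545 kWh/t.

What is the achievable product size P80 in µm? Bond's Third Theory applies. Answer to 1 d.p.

W = 10 Wi (P80^-0.5 − F80^-0.5)
⇒ 1/√P80 = W/(10·Wi) + 1/√F80
  = 4.5450/(10·11.3) + 1/√14776 = 0.040221 + 0.008227 = 0.048448
P80 = (1/0.048448)² = 20.6407² = 426.04 µm

P80 = 426.0 µm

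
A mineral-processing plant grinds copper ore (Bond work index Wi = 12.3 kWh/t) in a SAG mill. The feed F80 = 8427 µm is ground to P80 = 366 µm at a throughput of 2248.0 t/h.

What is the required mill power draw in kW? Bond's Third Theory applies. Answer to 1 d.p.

W = 10·Wi·(P80^(-½) − F80^(-½))
W = 10·12.3·(1/√366 − 1/√8427) = 10·12.3·(0.041377) = 5.0894 kWh/t
P = W·T = 5.0894·2248.0 = 11441.0 kW

P = 11441.0 kW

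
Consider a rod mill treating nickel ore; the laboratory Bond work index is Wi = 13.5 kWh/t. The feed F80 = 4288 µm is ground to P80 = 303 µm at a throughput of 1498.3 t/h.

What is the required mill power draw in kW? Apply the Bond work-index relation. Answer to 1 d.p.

P = 8531.2 kW

Bond:  W = 10 Wi (1/√P − 1/√F)
W = 10·13.5·(1/√303 − 1/√4288) = 10·13.5·(0.042177) = 5.6939 kWh/t
P_mill = W·ṁ = 5.6939·1498.3 = 8531.2 kW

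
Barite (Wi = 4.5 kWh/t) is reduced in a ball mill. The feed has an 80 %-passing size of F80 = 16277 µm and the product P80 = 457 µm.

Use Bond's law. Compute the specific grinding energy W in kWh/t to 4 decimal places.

W = 1.7523 kWh/t

W = 10 Wi / √P80 − 10 Wi / √F80
1/√457 = 0.046778;  1/√16277 = 0.007838
W = 10·4.5·(0.046778 − 0.007838) = 1.7523 kWh/t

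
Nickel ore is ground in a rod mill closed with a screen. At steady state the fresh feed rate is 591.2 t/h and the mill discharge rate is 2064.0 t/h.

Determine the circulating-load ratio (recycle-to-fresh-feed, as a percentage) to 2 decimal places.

Mill node: discharge = fresh + recycle.
R = M − F = 2064.0 − 591.2 = 1472.8 t/h
CL = 100·R/F = 100·1472.8/591.2 = 249.12 %

CL = 249.12 %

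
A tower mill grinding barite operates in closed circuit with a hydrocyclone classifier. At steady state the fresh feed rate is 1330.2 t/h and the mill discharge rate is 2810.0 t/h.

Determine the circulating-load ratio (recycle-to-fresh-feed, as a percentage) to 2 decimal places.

CL = 111.25 %

Discharge = new feed + return, hence
R = M − F = 2810.0 − 1330.2 = 1479.8 t/h
CL = 100·R/F = 100·1479.8/1330.2 = 111.25 %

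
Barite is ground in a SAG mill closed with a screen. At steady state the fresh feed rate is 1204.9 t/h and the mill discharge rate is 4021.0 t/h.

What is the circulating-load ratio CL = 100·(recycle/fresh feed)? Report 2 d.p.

CL = 233.72 %

Discharge = new feed + return, hence
R = M − F = 4021.0 − 1204.9 = 2816.1 t/h
CL = 100·R/F = 100·2816.1/1204.9 = 233.72 %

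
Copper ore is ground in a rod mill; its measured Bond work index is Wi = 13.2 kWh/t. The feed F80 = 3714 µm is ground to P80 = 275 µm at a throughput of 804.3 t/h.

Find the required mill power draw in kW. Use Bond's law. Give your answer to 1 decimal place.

W = 10 Wi (P80^-0.5 − F80^-0.5)
W = 10·13.2·(1/√275 − 1/√3714) = 10·13.2·(0.043893) = 5.7939 kWh/t
P_mill = W·ṁ = 5.7939·804.3 = 4660.1 kW

P = 4660.1 kW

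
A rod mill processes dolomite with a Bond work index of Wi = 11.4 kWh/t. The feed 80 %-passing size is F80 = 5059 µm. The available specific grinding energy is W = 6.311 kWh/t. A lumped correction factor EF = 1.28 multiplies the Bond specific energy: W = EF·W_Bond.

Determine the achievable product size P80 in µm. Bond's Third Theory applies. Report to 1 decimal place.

W = 10·Wi·[P80^(−½) − F80^(−½)]
W_Bond = W / EF = 6.311 / 1.28 = 4.9305 kWh/t
1/√P80 = 1/√F80 + W_Bond/(10·Wi)
  = 4.9305/(10·11.4) + 1/√5059 = 0.043250 + 0.014059 = 0.057309
P80 = (1/0.057309)² = 17.4492² = 304.48 µm

P80 = 304.5 µm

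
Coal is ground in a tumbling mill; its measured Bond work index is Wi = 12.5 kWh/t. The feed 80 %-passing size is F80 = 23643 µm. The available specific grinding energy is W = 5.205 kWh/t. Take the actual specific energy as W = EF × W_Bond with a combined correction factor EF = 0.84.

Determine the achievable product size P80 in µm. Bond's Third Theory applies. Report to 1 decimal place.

W = 10 Wi (P80^-0.5 − F80^-0.5)
W_Bond = W / EF = 5.205 / 0.84 = 6.1964 kWh/t
⇒ 1/√P80 = W_Bond/(10·Wi) + 1/√F80
  = 6.1964/(10·12.5) + 1/√23643 = 0.049571 + 0.006504 = 0.056075
P80 = (1/0.056075)² = 17.8333² = 318.03 µm

P80 = 318.0 µm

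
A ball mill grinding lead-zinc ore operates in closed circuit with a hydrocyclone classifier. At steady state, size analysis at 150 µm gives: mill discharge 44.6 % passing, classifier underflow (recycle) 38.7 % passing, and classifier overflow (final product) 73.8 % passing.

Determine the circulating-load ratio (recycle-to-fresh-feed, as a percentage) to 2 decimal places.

CL = 494.92 %

Mass balance on the −150 µm fraction:
(1+r)·d = r·u + o ⇒ r = (o−d)/(d−u)
r = (73.8 − 44.6)/(44.6 − 38.7) = 29.2/5.9 = 4.9492
CL = 100·r = 494.92 %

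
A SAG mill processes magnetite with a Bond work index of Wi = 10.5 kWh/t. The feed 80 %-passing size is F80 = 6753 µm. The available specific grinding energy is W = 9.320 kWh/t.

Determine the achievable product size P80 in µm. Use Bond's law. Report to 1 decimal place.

P80 = 98.2 µm

W = 10 Wi (P80^-0.5 − F80^-0.5)
1/√P80 = 1/√F80 + W/(10·Wi)
  = 9.3200/(10·10.5) + 1/√6753 = 0.088762 + 0.012169 = 0.100931
P80 = (1/0.100931)² = 9.9078² = 98.16 µm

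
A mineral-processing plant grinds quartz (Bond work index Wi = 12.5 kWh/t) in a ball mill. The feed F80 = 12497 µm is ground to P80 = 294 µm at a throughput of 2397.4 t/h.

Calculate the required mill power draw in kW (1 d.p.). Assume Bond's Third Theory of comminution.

W = 10·Wi·[P80^(−½) − F80^(−½)]
W = 10·12.5·(1/√294 − 1/√12497) = 10·12.5·(0.049376) = 6.1720 kWh/t
Mill draw = 6.1720 × 2397.4 = 14796.7 kW

P = 14796.7 kW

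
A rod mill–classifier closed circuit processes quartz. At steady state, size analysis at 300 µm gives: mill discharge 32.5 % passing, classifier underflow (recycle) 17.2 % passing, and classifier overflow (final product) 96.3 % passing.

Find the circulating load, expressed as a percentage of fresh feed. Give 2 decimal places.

Let r = R/F. Size balance at 300 µm:
(1+r)·d = r·u + o ⇒ r = (o−d)/(d−u)
r = (96.3 − 32.5)/(32.5 − 17.2) = 63.8/15.3 = 4.1699
CL = 100·r = 416.99 %

CL = 416.99 %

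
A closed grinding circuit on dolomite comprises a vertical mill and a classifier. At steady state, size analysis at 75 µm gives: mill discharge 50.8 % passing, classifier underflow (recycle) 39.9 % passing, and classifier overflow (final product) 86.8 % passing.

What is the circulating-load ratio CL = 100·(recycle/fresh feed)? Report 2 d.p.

Two-product formula at 75 µm:
d + r·d = r·u + o → r(d−u) = o−d
r = (86.8 − 50.8)/(50.8 − 39.9) = 36.0/10.9 = 3.3028
CL = 100·r = 330.28 %

CL = 330.28 %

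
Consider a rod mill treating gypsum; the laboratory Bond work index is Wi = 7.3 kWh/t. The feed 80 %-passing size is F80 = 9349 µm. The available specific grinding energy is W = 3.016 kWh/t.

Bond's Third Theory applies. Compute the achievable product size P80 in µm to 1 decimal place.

P80 = 374.7 µm

W = 10 Wi (1/√P80 − 1/√F80)  [Bond]
P80^(−½) = W/(10 Wi) + F80^(−½)
  = 3.0160/(10·7.3) + 1/√9349 = 0.041315 + 0.010342 = 0.051657
P80 = (1/0.051657)² = 19.3583² = 374.74 µm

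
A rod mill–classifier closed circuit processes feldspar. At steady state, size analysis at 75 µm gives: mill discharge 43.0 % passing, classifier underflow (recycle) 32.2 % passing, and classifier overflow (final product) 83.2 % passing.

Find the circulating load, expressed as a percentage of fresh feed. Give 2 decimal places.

CL = 372.22 %

Classifier node, passing 75 µm:
d + r·d = r·u + o → r(d−u) = o−d
r = (83.2 − 43.0)/(43.0 − 32.2) = 40.2/10.8 = 3.7222
CL = 100·r = 372.22 %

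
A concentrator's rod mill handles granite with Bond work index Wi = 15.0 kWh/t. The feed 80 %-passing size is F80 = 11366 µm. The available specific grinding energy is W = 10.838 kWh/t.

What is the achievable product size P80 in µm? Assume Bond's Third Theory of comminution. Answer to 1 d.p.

W_Bond = 10·Wi·(1/√P₈₀ − 1/√F₈₀)
1/√P80 = 1/√F80 + W/(10·Wi)
  = 10.8380/(10·15.0) + 1/√11366 = 0.072253 + 0.009380 = 0.081633
P80 = (1/0.081633)² = 12.2499² = 150.06 µm

P80 = 150.1 µm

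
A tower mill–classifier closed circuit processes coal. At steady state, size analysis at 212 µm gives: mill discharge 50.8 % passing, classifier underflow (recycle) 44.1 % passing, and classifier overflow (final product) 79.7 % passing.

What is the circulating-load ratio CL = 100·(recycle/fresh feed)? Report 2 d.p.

CL = 431.34 %

Let r = R/F. Size balance at 212 µm:
(1+r)·d = r·u + o ⇒ r = (o−d)/(d−u)
r = (79.7 − 50.8)/(50.8 − 44.1) = 28.9/6.7 = 4.3134
CL = 100·r = 431.34 %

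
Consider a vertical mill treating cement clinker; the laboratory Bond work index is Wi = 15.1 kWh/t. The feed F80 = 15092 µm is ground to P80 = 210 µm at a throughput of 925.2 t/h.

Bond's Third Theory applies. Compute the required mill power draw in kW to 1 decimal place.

W = 10·Wi·(P80^(-½) − F80^(-½))
W = 10·15.1·(1/√210 − 1/√15092) = 10·15.1·(0.060867) = 9.1908 kWh/t
P = W·T = 9.1908·925.2 = 8503.4 kW

P = 8503.4 kW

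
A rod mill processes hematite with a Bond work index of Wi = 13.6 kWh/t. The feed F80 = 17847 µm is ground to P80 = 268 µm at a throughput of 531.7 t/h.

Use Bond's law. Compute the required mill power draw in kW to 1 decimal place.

P = 3875.8 kW

Bond:  W = 10 Wi (1/√P − 1/√F)
W = 10·13.6·(1/√268 − 1/√17847) = 10·13.6·(0.053599) = 7.2895 kWh/t
P_mill = W·ṁ = 7.2895·531.7 = 3875.8 kW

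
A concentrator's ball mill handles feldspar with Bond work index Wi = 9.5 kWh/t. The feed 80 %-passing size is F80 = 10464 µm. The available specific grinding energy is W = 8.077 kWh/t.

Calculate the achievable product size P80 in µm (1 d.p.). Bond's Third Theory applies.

P80 = 111.3 µm

W = 10 Wi (1/√P80 − 1/√F80)  [Bond]
1/√P80 = 1/√F80 + W/(10·Wi)
  = 8.0770/(10·9.5) + 1/√10464 = 0.085021 + 0.009776 = 0.094797
P80 = (1/0.094797)² = 10.5489² = 111.28 µm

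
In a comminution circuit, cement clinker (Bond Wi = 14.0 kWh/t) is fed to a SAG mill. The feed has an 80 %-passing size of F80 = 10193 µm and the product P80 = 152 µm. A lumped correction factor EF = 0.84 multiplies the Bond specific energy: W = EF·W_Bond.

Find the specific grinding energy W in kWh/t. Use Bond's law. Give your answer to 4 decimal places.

W = 10 Wi (P80^-0.5 − F80^-0.5)
1/√152 = 0.081111;  1/√10193 = 0.009905
W = 10·14.0·(0.081111 − 0.009905) = 9.9688 kWh/t
Corrected W = EF·W_Bond = 0.84·9.9688 = 8.3738 kWh/t

W = 8.3738 kWh/t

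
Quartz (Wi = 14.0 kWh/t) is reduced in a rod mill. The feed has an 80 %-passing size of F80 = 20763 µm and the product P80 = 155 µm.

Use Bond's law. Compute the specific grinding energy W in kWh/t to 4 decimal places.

Bond:  W = 10 Wi (1/√P − 1/√F)
1/√155 = 0.080322;  1/√20763 = 0.006940
W = 10·14.0·(0.080322 − 0.006940) = 10.2735 kWh/t

W = 10.2735 kWh/t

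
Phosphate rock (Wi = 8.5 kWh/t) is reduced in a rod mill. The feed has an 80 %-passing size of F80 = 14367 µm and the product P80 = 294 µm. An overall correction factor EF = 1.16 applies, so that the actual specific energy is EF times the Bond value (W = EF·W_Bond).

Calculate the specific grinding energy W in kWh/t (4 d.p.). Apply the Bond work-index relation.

W = 4.9279 kWh/t

W_Bond = 10·Wi·(1/√P₈₀ − 1/√F₈₀)
1/√294 = 0.058321;  1/√14367 = 0.008343
W = 10·8.5·(0.058321 − 0.008343) = 4.2482 kWh/t
Corrected W = EF·W_Bond = 1.16·4.2482 = 4.9279 kWh/t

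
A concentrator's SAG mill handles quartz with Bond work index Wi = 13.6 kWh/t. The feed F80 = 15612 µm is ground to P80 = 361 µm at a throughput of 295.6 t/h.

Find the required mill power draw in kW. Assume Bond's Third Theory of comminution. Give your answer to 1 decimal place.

W_Bond = 10·Wi·(1/√P₈₀ − 1/√F₈₀)
W = 10·13.6·(1/√361 − 1/√15612) = 10·13.6·(0.044628) = 6.0694 kWh/t
Power = W × throughput = 6.0694 kWh/t × 295.6 t/h = 1794.1 kW

P = 1794.1 kW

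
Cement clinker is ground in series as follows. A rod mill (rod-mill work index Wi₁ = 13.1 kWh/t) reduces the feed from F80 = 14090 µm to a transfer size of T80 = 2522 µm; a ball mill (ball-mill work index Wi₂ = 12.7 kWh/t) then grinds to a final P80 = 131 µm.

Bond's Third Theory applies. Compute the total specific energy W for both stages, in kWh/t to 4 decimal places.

Bond:  W = 10 Wi (1/√P − 1/√F)
Stage 1 (14090→2522 µm, Wi₁=13.1): W₁ = 10·13.1·(0.019913 − 0.008425) = 1.5049 kWh/t
Stage 2 (2522→131 µm, Wi₂=12.7): W₂ = 10·12.7·(0.087370 − 0.019913) = 8.5671 kWh/t
W = W₁ + W₂ = 1.5049 + 8.5671 = 10.0721 kWh/t

W = 10.0721 kWh/t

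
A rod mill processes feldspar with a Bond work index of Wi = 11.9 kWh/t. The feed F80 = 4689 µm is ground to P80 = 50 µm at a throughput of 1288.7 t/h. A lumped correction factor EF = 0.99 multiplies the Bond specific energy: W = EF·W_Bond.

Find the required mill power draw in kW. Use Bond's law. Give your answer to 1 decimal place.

Bond:  W = 10 Wi (1/√P − 1/√F)
W = 10·11.9·(1/√50 − 1/√4689) = 10·11.9·(0.126818) = 15.0913 kWh/t
Apply correction: 15.0913 × 0.99 = 14.9404 kWh/t
Power = W × throughput = 14.9404 kWh/t × 1288.7 t/h = 19253.7 kW

P = 19253.7 kW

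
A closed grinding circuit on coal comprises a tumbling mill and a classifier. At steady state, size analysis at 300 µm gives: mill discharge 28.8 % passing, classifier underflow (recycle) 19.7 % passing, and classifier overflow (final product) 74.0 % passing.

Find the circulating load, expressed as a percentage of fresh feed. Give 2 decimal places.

Classifier node, passing 300 µm:
d + r·d = r·u + o → r(d−u) = o−d
r = (74.0 − 28.8)/(28.8 − 19.7) = 45.2/9.1 = 4.9670
CL = 100·r = 496.70 %

CL = 496.70 %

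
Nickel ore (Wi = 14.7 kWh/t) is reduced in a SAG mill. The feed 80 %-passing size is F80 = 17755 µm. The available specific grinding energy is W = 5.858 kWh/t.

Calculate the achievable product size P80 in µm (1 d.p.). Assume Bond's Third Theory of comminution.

P80 = 445.9 µm

W_Bond = 10·Wi·(1/√P₈₀ − 1/√F₈₀)
⇒ 1/√P80 = W/(10·Wi) + 1/√F80
  = 5.8580/(10·14.7) + 1/√17755 = 0.039850 + 0.007505 = 0.047355
P80 = (1/0.047355)² = 21.1170² = 445.93 µm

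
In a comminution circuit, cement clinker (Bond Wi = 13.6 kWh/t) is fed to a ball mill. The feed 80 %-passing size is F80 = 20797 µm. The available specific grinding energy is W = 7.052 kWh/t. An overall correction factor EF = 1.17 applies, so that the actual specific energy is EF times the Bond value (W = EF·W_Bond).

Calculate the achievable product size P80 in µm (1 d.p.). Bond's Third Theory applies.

P80 = 380.7 µm

W = 10·Wi·[P80^(−½) − F80^(−½)]
W_Bond = W / EF = 7.052 / 1.17 = 6.0274 kWh/t
P80^(−½) = W_Bond/(10 Wi) + F80^(−½)
  = 6.0274/(10·13.6) + 1/√20797 = 0.044319 + 0.006934 = 0.051253
P80 = (1/0.051253)² = 19.5111² = 380.68 µm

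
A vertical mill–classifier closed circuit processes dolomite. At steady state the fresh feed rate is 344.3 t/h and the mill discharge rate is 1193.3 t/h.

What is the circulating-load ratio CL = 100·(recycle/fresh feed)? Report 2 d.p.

Discharge = new feed + return, hence
R = M − F = 1193.3 − 344.3 = 849.0 t/h
CL = 100·R/F = 100·849.0/344.3 = 246.59 %

CL = 246.59 %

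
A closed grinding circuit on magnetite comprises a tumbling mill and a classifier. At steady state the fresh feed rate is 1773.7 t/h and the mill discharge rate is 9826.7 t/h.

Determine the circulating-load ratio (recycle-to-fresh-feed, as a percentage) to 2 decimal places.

CL = 454.02 %

Steady state: M = F + R.
R = M − F = 9826.7 − 1773.7 = 8053.0 t/h
CL = 100·R/F = 100·8053.0/1773.7 = 454.02 %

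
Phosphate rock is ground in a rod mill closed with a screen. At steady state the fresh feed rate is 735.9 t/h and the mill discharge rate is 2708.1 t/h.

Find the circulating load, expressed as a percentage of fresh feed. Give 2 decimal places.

CL = 268.00 %

Discharge = new feed + return, hence
R = M − F = 2708.1 − 735.9 = 1972.2 t/h
CL = 100·R/F = 100·1972.2/735.9 = 268.00 %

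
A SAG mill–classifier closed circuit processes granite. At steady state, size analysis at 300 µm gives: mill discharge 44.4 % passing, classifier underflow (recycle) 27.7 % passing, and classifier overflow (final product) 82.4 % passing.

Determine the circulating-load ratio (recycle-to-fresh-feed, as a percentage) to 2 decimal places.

Classifier node, passing 300 µm:
(1+r)·d = r·u + o ⇒ r = (o−d)/(d−u)
r = (82.4 − 44.4)/(44.4 − 27.7) = 38.0/16.7 = 2.2754
CL = 100·r = 227.54 %

CL = 227.54 %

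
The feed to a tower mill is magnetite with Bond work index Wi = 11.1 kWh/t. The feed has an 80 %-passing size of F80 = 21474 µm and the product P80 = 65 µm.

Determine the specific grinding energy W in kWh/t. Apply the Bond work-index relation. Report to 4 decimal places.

W = 13.0104 kWh/t

W = 10 Wi / √P80 − 10 Wi / √F80
1/√65 = 0.124035;  1/√21474 = 0.006824
W = 10·11.1·(0.124035 − 0.006824) = 13.0104 kWh/t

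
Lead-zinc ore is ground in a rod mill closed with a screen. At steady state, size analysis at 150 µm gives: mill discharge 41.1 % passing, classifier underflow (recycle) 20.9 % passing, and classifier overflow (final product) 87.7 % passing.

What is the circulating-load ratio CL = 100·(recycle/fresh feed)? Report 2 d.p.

CL = 230.69 %

Mass balance on the −150 µm fraction:
(1+r)·d = r·u + o ⇒ r = (o−d)/(d−u)
r = (87.7 − 41.1)/(41.1 − 20.9) = 46.6/20.2 = 2.3069
CL = 100·r = 230.69 %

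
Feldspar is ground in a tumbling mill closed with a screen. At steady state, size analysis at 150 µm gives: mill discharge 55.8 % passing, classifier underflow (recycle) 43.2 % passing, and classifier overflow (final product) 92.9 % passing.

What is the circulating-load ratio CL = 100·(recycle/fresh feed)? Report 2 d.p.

CL = 294.44 %

Classifier node, passing 150 µm:
(1+r)d = ru + o → r = (o−d)/(d−u)
r = (92.9 − 55.8)/(55.8 − 43.2) = 37.1/12.6 = 2.9444
CL = 100·r = 294.44 %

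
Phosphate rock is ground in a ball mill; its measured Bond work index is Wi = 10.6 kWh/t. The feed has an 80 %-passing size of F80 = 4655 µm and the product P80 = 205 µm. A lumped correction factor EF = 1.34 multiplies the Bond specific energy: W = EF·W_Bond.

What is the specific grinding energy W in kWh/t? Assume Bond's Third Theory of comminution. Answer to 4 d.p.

W = 7.8386 kWh/t

W = 10·Wi·[P80^(−½) − F80^(−½)]
1/√205 = 0.069843;  1/√4655 = 0.014657
W = 10·10.6·(0.069843 − 0.014657) = 5.8497 kWh/t
W_actual = 1.34 × 5.8497 = 7.8386 kWh/t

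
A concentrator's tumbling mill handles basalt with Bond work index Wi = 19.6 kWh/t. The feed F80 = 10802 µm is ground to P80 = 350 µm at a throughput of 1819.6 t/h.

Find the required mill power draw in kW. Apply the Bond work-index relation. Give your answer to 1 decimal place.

W = 10 Wi (P80^-0.5 − F80^-0.5)
W = 10·19.6·(1/√350 − 1/√10802) = 10·19.6·(0.043831) = 8.5908 kWh/t
Power = W × throughput = 8.5908 kWh/t × 1819.6 t/h = 15631.8 kW

P = 15631.8 kW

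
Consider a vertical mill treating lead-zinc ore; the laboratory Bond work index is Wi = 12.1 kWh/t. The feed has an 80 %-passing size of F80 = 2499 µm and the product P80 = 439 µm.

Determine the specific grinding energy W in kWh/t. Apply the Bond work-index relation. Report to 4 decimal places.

W = 3.3545 kWh/t

W = 10·Wi·(P80^(-½) − F80^(-½))
1/√439 = 0.047727;  1/√2499 = 0.020004
W = 10·12.1·(0.047727 − 0.020004) = 3.3545 kWh/t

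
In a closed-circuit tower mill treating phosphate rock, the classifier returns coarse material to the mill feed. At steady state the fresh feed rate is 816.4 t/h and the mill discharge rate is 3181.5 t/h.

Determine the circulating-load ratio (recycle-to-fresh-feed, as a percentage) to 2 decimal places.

Mill node: discharge = fresh + recycle.
R = M − F = 3181.5 − 816.4 = 2365.1 t/h
CL = 100·R/F = 100·2365.1/816.4 = 289.70 %

CL = 289.70 %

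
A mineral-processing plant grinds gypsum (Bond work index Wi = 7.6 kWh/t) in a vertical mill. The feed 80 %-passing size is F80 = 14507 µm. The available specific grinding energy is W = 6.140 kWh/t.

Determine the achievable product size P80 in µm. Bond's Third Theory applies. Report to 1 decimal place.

W = 10·Wi·[P80^(−½) − F80^(−½)]
⇒ 1/√P80 = W/(10 Wi) + 1/√F80
  = 6.1400/(10·7.6) + 1/√14507 = 0.080789 + 0.008303 = 0.089092
P80 = (1/0.089092)² = 11.2244² = 125.99 µm

P80 = 126.0 µm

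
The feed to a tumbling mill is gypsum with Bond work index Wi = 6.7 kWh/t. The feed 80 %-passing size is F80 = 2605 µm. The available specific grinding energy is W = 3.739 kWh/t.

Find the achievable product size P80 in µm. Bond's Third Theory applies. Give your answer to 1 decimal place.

W = 10 Wi (1/√P80 − 1/√F80)  [Bond]
⇒ 1/√P80 = W/(10·Wi) + 1/√F80
  = 3.7390/(10·6.7) + 1/√2605 = 0.055806 + 0.019593 = 0.075399
P80 = (1/0.075399)² = 13.2628² = 175.90 µm

P80 = 175.9 µm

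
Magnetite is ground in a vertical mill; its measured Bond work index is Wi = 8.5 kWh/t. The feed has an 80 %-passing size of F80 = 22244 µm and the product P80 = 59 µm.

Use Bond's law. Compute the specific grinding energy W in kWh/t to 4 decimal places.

W = 10.4961 kWh/t

W = 10 Wi / √P80 − 10 Wi / √F80
1/√59 = 0.130189;  1/√22244 = 0.006705
W = 10·8.5·(0.130189 − 0.006705) = 10.4961 kWh/t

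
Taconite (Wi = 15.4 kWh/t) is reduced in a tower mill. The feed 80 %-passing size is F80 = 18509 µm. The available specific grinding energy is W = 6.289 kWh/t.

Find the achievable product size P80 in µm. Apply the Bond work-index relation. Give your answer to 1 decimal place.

P80 = 430.6 µm

W_Bond = 10·Wi·(1/√P₈₀ − 1/√F₈₀)
⇒ 1/√P80 = W/(10·Wi) + 1/√F80
  = 6.2890/(10·15.4) + 1/√18509 = 0.040838 + 0.007350 = 0.048188
P80 = (1/0.048188)² = 20.7520² = 430.65 µm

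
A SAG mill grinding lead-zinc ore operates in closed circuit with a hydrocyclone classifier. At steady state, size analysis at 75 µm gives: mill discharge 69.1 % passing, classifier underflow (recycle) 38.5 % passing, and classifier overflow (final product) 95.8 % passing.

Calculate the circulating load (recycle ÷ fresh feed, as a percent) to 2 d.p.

Two-product formula at 75 µm:
(1+r)·d = r·u + o ⇒ r = (o−d)/(d−u)
r = (95.8 − 69.1)/(69.1 − 38.5) = 26.7/30.6 = 0.8725
CL = 100·r = 87.25 %

CL = 87.25 %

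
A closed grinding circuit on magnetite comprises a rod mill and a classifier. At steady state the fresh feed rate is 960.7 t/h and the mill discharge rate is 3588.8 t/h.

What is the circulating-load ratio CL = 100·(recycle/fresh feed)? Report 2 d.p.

Mill node: discharge = fresh + recycle.
R = M − F = 3588.8 − 960.7 = 2628.1 t/h
CL = 100·R/F = 100·2628.1/960.7 = 273.56 %

CL = 273.56 %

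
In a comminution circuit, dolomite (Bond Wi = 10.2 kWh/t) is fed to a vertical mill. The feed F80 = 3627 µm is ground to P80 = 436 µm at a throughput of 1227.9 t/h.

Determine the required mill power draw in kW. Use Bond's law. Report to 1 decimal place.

P = 3918.5 kW

W = 10 Wi (1/√P80 − 1/√F80)  [Bond]
W = 10·10.2·(1/√436 − 1/√3627) = 10·10.2·(0.031287) = 3.1913 kWh/t
Power = W × throughput = 3.1913 kWh/t × 1227.9 t/h = 3918.5 kW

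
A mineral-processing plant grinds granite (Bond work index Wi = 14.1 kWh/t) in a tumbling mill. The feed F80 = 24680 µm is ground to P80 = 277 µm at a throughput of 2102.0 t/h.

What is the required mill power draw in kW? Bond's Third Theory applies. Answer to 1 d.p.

W = 10·Wi·[P80^(−½) − F80^(−½)]
W = 10·14.1·(1/√277 − 1/√24680) = 10·14.1·(0.053719) = 7.5743 kWh/t
P = W·T = 7.5743·2102.0 = 15921.3 kW

P = 15921.3 kW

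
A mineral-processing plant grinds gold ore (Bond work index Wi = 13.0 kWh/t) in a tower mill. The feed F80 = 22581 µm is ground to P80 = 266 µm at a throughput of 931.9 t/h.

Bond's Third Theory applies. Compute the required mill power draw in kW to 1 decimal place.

W = 10·Wi·[P80^(−½) − F80^(−½)]
W = 10·13.0·(1/√266 − 1/√22581) = 10·13.0·(0.054659) = 7.1057 kWh/t
Power = W × throughput = 7.1057 kWh/t × 931.9 t/h = 6621.8 kW

P = 6621.8 kW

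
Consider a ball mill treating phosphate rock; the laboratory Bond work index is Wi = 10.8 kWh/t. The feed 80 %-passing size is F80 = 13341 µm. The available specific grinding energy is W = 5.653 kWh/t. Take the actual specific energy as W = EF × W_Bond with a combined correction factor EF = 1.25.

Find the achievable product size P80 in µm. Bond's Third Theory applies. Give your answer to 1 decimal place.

P80 = 391.6 µm

W = 10·Wi·(P80^(-½) − F80^(-½))
W_Bond = W / EF = 5.653 / 1.25 = 4.5224 kWh/t
P80^(−½) = W_Bond/(10 Wi) + F80^(−½)
  = 4.5224/(10·10.8) + 1/√13341 = 0.041874 + 0.008658 = 0.050532
P80 = (1/0.050532)² = 19.7895² = 391.62 µm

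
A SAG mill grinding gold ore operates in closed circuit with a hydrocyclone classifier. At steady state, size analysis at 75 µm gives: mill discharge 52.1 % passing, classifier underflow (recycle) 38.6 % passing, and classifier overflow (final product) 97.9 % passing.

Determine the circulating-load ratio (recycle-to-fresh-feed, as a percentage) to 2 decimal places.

Balance %-passing 75 µm (r = R/F):
Fd + Rd = Ru + Fo ⇒ R/F = (o−d)/(d−u)
r = (97.9 − 52.1)/(52.1 − 38.6) = 45.8/13.5 = 3.3926
CL = 100·r = 339.26 %

CL = 339.26 %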